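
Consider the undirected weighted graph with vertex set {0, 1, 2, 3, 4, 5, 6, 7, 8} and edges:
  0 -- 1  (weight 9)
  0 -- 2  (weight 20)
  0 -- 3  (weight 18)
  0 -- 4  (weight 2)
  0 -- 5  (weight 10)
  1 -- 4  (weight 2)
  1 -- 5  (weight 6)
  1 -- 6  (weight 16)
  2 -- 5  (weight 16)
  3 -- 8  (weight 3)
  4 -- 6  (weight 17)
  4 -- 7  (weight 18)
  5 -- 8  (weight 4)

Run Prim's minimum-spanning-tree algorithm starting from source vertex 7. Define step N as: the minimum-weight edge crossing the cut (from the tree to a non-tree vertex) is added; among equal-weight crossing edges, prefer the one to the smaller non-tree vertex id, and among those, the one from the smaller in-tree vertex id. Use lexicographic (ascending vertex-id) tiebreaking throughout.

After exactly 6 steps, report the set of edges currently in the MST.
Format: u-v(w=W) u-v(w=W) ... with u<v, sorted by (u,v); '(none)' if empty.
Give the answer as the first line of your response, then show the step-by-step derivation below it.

0-4(w=2) 1-4(w=2) 1-5(w=6) 3-8(w=3) 4-7(w=18) 5-8(w=4)

step 1: add edge 4-7 (w=18); MST = {4-7(w=18)}
step 2: add edge 0-4 (w=2); MST = {0-4(w=2) 4-7(w=18)}
step 3: add edge 1-4 (w=2); MST = {0-4(w=2) 1-4(w=2) 4-7(w=18)}
step 4: add edge 1-5 (w=6); MST = {0-4(w=2) 1-4(w=2) 1-5(w=6) 4-7(w=18)}
step 5: add edge 5-8 (w=4); MST = {0-4(w=2) 1-4(w=2) 1-5(w=6) 4-7(w=18) 5-8(w=4)}
step 6: add edge 3-8 (w=3); MST = {0-4(w=2) 1-4(w=2) 1-5(w=6) 3-8(w=3) 4-7(w=18) 5-8(w=4)}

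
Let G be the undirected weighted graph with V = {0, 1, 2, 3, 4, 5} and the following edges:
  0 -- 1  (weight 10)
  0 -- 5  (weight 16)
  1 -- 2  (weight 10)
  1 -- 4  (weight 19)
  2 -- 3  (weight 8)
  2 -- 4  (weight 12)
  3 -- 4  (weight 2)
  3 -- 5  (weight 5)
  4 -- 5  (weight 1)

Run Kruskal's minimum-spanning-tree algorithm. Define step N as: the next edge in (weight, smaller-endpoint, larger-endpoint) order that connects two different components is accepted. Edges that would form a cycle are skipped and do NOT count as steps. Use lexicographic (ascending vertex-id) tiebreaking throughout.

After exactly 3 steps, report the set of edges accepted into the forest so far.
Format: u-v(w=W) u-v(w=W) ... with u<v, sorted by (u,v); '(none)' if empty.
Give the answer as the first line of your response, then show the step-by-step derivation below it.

2-3(w=8) 3-4(w=2) 4-5(w=1)

step 1: add edge 4-5 (w=1); MST = {4-5(w=1)}
step 2: add edge 3-4 (w=2); MST = {3-4(w=2) 4-5(w=1)}
step 3: add edge 2-3 (w=8); MST = {2-3(w=8) 3-4(w=2) 4-5(w=1)}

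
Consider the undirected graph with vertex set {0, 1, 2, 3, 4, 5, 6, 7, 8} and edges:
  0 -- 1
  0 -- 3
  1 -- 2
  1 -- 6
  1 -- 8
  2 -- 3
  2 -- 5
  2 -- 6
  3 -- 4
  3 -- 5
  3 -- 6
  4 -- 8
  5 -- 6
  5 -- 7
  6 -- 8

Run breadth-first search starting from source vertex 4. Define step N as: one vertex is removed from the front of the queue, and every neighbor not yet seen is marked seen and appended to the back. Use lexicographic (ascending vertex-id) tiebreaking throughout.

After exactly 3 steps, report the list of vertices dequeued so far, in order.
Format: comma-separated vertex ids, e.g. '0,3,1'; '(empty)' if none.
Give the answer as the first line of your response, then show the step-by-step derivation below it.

4,3,8

step 1: dequeue 4; queue=[3,8]; order=4
step 2: dequeue 3; queue=[8,0,2,5,6]; order=4,3
step 3: dequeue 8; queue=[0,2,5,6,1]; order=4,3,8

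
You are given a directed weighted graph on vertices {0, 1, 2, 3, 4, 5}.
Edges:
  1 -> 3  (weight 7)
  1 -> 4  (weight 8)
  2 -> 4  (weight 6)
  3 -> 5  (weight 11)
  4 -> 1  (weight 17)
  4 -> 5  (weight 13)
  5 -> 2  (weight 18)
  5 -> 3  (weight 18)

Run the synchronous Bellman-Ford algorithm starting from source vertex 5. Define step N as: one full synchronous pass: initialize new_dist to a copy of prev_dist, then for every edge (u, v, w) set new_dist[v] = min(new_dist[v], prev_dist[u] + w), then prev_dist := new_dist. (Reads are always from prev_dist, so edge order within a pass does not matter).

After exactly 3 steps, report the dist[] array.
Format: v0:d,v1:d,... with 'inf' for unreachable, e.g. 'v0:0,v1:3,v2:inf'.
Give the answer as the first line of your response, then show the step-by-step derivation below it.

v0:inf,v1:41,v2:18,v3:18,v4:24,v5:0

step 1: dist = v0:inf,v1:inf,v2:18,v3:18,v4:inf,v5:0
step 2: dist = v0:inf,v1:inf,v2:18,v3:18,v4:24,v5:0
step 3: dist = v0:inf,v1:41,v2:18,v3:18,v4:24,v5:0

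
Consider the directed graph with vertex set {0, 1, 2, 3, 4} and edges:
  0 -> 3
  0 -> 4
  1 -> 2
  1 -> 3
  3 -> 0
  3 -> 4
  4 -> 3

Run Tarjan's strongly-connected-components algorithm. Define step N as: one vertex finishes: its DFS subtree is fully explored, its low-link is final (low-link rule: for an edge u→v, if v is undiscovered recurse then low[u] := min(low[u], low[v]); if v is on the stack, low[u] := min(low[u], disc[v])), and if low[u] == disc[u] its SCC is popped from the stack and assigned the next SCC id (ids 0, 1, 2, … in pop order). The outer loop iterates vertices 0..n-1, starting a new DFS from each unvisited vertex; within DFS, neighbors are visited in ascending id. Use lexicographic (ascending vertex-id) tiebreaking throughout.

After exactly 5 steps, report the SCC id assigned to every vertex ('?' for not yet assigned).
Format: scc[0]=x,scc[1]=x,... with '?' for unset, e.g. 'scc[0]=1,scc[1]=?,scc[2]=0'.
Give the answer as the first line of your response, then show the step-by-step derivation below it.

scc[0]=0,scc[1]=2,scc[2]=1,scc[3]=0,scc[4]=0

step 1: low=(low[0]=0,low[1]=?,low[2]=?,low[3]=0,low[4]=1); scc=(scc[0]=?,scc[1]=?,scc[2]=?,scc[3]=?,scc[4]=?)
step 2: low=(low[0]=0,low[1]=?,low[2]=?,low[3]=0,low[4]=1); scc=(scc[0]=?,scc[1]=?,scc[2]=?,scc[3]=?,scc[4]=?)
step 3: low=(low[0]=0,low[1]=?,low[2]=?,low[3]=0,low[4]=1); scc=(scc[0]=0,scc[1]=?,scc[2]=?,scc[3]=0,scc[4]=0)
step 4: low=(low[0]=0,low[1]=3,low[2]=4,low[3]=0,low[4]=1); scc=(scc[0]=0,scc[1]=?,scc[2]=1,scc[3]=0,scc[4]=0)
step 5: low=(low[0]=0,low[1]=3,low[2]=4,low[3]=0,low[4]=1); scc=(scc[0]=0,scc[1]=2,scc[2]=1,scc[3]=0,scc[4]=0)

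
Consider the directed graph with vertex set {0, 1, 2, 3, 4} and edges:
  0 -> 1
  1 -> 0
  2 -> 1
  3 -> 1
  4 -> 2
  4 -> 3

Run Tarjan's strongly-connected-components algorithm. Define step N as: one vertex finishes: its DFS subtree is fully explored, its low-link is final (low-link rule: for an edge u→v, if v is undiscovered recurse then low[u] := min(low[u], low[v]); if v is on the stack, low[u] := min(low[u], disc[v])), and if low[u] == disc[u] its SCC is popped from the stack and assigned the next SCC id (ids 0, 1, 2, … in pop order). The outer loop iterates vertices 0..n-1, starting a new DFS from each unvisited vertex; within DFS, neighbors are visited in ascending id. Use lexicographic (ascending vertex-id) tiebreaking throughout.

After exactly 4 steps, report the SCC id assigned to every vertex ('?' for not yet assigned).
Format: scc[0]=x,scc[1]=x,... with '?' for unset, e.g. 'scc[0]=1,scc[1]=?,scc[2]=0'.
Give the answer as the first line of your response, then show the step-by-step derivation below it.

scc[0]=0,scc[1]=0,scc[2]=1,scc[3]=2,scc[4]=?

step 1: low=(low[0]=0,low[1]=0,low[2]=?,low[3]=?,low[4]=?); scc=(scc[0]=?,scc[1]=?,scc[2]=?,scc[3]=?,scc[4]=?)
step 2: low=(low[0]=0,low[1]=0,low[2]=?,low[3]=?,low[4]=?); scc=(scc[0]=0,scc[1]=0,scc[2]=?,scc[3]=?,scc[4]=?)
step 3: low=(low[0]=0,low[1]=0,low[2]=2,low[3]=?,low[4]=?); scc=(scc[0]=0,scc[1]=0,scc[2]=1,scc[3]=?,scc[4]=?)
step 4: low=(low[0]=0,low[1]=0,low[2]=2,low[3]=3,low[4]=?); scc=(scc[0]=0,scc[1]=0,scc[2]=1,scc[3]=2,scc[4]=?)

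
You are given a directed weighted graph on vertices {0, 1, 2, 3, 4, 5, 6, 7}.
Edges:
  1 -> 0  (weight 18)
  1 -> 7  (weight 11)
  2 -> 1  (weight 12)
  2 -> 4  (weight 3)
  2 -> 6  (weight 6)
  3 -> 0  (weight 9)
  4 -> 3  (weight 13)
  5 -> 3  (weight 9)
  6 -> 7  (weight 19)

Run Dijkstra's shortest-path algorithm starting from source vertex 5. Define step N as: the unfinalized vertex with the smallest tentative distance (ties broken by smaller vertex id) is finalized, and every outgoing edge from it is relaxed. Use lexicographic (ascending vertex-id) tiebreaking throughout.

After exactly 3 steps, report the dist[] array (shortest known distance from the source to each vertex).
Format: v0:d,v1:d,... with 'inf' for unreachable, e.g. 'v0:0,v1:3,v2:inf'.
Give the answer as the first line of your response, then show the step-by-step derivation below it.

v0:18,v1:inf,v2:inf,v3:9,v4:inf,v5:0,v6:inf,v7:inf

step 1: dist = v0:inf,v1:inf,v2:inf,v3:9,v4:inf,v5:0,v6:inf,v7:inf
step 2: dist = v0:18,v1:inf,v2:inf,v3:9,v4:inf,v5:0,v6:inf,v7:inf
step 3: dist = v0:18,v1:inf,v2:inf,v3:9,v4:inf,v5:0,v6:inf,v7:inf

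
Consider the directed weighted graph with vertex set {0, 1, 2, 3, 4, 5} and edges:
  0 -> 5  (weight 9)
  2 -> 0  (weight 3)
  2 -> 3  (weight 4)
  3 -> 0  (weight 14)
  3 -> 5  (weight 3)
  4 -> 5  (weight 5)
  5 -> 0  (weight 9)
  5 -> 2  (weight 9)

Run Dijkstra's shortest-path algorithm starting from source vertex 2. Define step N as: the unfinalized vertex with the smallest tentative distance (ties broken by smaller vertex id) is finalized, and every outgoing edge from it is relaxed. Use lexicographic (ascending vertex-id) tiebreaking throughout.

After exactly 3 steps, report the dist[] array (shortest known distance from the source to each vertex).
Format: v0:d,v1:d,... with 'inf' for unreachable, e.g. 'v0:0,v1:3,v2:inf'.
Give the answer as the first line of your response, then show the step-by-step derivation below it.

v0:3,v1:inf,v2:0,v3:4,v4:inf,v5:7

step 1: dist = v0:3,v1:inf,v2:0,v3:4,v4:inf,v5:inf
step 2: dist = v0:3,v1:inf,v2:0,v3:4,v4:inf,v5:12
step 3: dist = v0:3,v1:inf,v2:0,v3:4,v4:inf,v5:7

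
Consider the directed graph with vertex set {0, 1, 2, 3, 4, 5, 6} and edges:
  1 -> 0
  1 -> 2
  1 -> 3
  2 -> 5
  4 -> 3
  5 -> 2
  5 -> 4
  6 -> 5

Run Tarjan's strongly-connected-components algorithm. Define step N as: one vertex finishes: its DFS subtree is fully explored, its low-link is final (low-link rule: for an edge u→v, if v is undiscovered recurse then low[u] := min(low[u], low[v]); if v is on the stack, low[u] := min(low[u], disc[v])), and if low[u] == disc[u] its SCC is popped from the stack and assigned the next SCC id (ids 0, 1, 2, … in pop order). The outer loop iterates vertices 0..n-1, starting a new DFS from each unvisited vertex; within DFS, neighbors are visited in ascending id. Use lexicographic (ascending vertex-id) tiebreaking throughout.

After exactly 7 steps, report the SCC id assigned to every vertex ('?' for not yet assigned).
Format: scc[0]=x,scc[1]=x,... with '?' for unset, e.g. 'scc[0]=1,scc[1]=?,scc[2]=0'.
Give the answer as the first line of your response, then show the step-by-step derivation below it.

scc[0]=0,scc[1]=4,scc[2]=3,scc[3]=1,scc[4]=2,scc[5]=3,scc[6]=5

step 1: low=(low[0]=0,low[1]=?,low[2]=?,low[3]=?,low[4]=?,low[5]=?,low[6]=?); scc=(scc[0]=0,scc[1]=?,scc[2]=?,scc[3]=?,scc[4]=?,scc[5]=?,scc[6]=?)
step 2: low=(low[0]=0,low[1]=1,low[2]=2,low[3]=5,low[4]=4,low[5]=2,low[6]=?); scc=(scc[0]=0,scc[1]=?,scc[2]=?,scc[3]=1,scc[4]=?,scc[5]=?,scc[6]=?)
step 3: low=(low[0]=0,low[1]=1,low[2]=2,low[3]=5,low[4]=4,low[5]=2,low[6]=?); scc=(scc[0]=0,scc[1]=?,scc[2]=?,scc[3]=1,scc[4]=2,scc[5]=?,scc[6]=?)
step 4: low=(low[0]=0,low[1]=1,low[2]=2,low[3]=5,low[4]=4,low[5]=2,low[6]=?); scc=(scc[0]=0,scc[1]=?,scc[2]=?,scc[3]=1,scc[4]=2,scc[5]=?,scc[6]=?)
step 5: low=(low[0]=0,low[1]=1,low[2]=2,low[3]=5,low[4]=4,low[5]=2,low[6]=?); scc=(scc[0]=0,scc[1]=?,scc[2]=3,scc[3]=1,scc[4]=2,scc[5]=3,scc[6]=?)
step 6: low=(low[0]=0,low[1]=1,low[2]=2,low[3]=5,low[4]=4,low[5]=2,low[6]=?); scc=(scc[0]=0,scc[1]=4,scc[2]=3,scc[3]=1,scc[4]=2,scc[5]=3,scc[6]=?)
step 7: low=(low[0]=0,low[1]=1,low[2]=2,low[3]=5,low[4]=4,low[5]=2,low[6]=6); scc=(scc[0]=0,scc[1]=4,scc[2]=3,scc[3]=1,scc[4]=2,scc[5]=3,scc[6]=5)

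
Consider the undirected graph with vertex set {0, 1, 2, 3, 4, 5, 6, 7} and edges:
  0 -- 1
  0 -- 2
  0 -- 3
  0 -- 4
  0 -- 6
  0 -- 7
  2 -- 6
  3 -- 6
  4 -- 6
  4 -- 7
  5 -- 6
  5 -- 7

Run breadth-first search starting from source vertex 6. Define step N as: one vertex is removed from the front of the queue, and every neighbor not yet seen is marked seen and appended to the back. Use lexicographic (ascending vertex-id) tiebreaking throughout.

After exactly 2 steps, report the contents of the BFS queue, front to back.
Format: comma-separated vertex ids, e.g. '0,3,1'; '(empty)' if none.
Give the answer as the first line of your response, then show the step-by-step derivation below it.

2,3,4,5,1,7

step 1: dequeue 6; queue=[0,2,3,4,5]; order=6
step 2: dequeue 0; queue=[2,3,4,5,1,7]; order=6,0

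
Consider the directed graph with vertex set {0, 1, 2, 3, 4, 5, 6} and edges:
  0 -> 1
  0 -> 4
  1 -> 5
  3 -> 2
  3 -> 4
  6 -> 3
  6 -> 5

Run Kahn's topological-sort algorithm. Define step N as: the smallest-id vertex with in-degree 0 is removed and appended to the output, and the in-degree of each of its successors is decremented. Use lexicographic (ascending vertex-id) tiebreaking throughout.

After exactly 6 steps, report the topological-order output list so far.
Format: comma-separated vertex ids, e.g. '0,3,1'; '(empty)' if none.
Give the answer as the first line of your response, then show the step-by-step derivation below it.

0,1,6,3,2,4

step 1: output 0; order=[0]; indeg=(0,0,1,1,1,2,0)
step 2: output 1; order=[0,1]; indeg=(0,0,1,1,1,1,0)
step 3: output 6; order=[0,1,6]; indeg=(0,0,1,0,1,0,0)
step 4: output 3; order=[0,1,6,3]; indeg=(0,0,0,0,0,0,0)
step 5: output 2; order=[0,1,6,3,2]; indeg=(0,0,0,0,0,0,0)
step 6: output 4; order=[0,1,6,3,2,4]; indeg=(0,0,0,0,0,0,0)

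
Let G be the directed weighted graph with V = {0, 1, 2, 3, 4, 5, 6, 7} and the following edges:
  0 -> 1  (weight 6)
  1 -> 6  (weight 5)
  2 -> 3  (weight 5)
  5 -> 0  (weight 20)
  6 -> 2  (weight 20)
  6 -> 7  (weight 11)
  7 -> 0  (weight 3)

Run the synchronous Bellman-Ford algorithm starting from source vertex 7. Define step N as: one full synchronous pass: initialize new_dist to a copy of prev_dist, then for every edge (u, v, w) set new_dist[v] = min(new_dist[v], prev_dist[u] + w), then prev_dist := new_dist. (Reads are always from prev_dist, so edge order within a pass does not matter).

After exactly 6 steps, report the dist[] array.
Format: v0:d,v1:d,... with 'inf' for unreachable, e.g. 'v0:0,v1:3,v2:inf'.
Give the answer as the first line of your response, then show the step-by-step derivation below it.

v0:3,v1:9,v2:34,v3:39,v4:inf,v5:inf,v6:14,v7:0

step 1: dist = v0:3,v1:inf,v2:inf,v3:inf,v4:inf,v5:inf,v6:inf,v7:0
step 2: dist = v0:3,v1:9,v2:inf,v3:inf,v4:inf,v5:inf,v6:inf,v7:0
step 3: dist = v0:3,v1:9,v2:inf,v3:inf,v4:inf,v5:inf,v6:14,v7:0
step 4: dist = v0:3,v1:9,v2:34,v3:inf,v4:inf,v5:inf,v6:14,v7:0
step 5: dist = v0:3,v1:9,v2:34,v3:39,v4:inf,v5:inf,v6:14,v7:0
step 6: dist = v0:3,v1:9,v2:34,v3:39,v4:inf,v5:inf,v6:14,v7:0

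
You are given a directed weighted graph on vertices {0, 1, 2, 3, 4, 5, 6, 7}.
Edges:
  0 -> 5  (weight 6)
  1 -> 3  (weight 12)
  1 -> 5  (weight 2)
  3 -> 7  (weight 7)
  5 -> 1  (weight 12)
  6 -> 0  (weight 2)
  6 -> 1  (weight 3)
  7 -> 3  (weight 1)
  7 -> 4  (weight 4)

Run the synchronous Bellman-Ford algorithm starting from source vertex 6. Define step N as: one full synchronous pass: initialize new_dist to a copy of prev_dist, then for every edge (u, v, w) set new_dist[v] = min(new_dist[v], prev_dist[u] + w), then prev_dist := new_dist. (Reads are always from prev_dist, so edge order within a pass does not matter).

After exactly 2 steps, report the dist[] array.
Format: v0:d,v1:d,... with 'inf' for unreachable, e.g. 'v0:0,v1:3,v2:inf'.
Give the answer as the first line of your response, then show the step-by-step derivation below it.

v0:2,v1:3,v2:inf,v3:15,v4:inf,v5:5,v6:0,v7:inf

step 1: dist = v0:2,v1:3,v2:inf,v3:inf,v4:inf,v5:inf,v6:0,v7:inf
step 2: dist = v0:2,v1:3,v2:inf,v3:15,v4:inf,v5:5,v6:0,v7:inf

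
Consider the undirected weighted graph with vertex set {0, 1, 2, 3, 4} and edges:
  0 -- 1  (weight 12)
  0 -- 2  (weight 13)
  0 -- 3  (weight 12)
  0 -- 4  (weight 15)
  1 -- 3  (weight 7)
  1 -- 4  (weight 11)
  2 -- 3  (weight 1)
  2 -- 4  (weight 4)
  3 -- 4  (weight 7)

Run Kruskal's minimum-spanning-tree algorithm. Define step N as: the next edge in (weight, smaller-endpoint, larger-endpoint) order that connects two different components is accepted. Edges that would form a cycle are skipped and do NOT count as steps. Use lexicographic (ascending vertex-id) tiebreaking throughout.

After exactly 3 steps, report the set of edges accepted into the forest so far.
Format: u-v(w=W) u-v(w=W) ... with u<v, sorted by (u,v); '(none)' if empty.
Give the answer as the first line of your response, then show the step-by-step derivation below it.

1-3(w=7) 2-3(w=1) 2-4(w=4)

step 1: add edge 2-3 (w=1); MST = {2-3(w=1)}
step 2: add edge 2-4 (w=4); MST = {2-3(w=1) 2-4(w=4)}
step 3: add edge 1-3 (w=7); MST = {1-3(w=7) 2-3(w=1) 2-4(w=4)}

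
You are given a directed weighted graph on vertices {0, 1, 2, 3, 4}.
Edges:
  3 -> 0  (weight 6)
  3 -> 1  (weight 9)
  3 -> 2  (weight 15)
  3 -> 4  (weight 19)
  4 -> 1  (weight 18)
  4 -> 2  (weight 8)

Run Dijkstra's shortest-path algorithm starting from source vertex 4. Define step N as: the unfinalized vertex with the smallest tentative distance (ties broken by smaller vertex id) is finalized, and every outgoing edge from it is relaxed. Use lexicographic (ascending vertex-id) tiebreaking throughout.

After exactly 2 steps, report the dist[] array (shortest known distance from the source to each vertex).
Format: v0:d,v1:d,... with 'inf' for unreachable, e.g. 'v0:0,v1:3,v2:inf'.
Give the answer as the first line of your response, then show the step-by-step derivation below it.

v0:inf,v1:18,v2:8,v3:inf,v4:0

step 1: dist = v0:inf,v1:18,v2:8,v3:inf,v4:0
step 2: dist = v0:inf,v1:18,v2:8,v3:inf,v4:0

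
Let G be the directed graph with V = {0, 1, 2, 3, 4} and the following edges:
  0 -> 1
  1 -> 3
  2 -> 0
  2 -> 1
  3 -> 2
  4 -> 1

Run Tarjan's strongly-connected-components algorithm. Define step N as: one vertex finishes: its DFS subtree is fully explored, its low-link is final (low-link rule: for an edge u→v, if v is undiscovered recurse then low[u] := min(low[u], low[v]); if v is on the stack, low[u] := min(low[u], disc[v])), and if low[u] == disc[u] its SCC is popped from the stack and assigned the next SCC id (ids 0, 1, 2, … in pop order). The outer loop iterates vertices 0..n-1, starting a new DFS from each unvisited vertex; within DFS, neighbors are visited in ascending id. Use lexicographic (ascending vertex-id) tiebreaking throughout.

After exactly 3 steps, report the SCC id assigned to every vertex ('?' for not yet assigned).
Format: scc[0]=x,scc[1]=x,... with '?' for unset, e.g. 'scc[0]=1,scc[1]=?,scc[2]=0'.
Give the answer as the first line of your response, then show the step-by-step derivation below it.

scc[0]=?,scc[1]=?,scc[2]=?,scc[3]=?,scc[4]=?

step 1: low=(low[0]=0,low[1]=1,low[2]=0,low[3]=2,low[4]=?); scc=(scc[0]=?,scc[1]=?,scc[2]=?,scc[3]=?,scc[4]=?)
step 2: low=(low[0]=0,low[1]=1,low[2]=0,low[3]=0,low[4]=?); scc=(scc[0]=?,scc[1]=?,scc[2]=?,scc[3]=?,scc[4]=?)
step 3: low=(low[0]=0,low[1]=0,low[2]=0,low[3]=0,low[4]=?); scc=(scc[0]=?,scc[1]=?,scc[2]=?,scc[3]=?,scc[4]=?)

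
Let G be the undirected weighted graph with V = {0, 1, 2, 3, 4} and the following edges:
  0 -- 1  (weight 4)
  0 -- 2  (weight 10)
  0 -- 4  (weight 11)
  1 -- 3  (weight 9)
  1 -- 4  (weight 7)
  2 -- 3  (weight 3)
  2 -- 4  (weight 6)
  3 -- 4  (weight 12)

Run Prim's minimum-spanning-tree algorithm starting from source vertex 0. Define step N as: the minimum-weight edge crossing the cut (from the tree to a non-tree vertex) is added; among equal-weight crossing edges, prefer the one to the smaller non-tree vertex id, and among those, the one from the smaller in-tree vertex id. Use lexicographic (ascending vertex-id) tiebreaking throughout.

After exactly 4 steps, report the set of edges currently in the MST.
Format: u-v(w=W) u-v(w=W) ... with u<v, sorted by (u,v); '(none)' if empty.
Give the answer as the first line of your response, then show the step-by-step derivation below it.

0-1(w=4) 1-4(w=7) 2-3(w=3) 2-4(w=6)

step 1: add edge 0-1 (w=4); MST = {0-1(w=4)}
step 2: add edge 1-4 (w=7); MST = {0-1(w=4) 1-4(w=7)}
step 3: add edge 2-4 (w=6); MST = {0-1(w=4) 1-4(w=7) 2-4(w=6)}
step 4: add edge 2-3 (w=3); MST = {0-1(w=4) 1-4(w=7) 2-3(w=3) 2-4(w=6)}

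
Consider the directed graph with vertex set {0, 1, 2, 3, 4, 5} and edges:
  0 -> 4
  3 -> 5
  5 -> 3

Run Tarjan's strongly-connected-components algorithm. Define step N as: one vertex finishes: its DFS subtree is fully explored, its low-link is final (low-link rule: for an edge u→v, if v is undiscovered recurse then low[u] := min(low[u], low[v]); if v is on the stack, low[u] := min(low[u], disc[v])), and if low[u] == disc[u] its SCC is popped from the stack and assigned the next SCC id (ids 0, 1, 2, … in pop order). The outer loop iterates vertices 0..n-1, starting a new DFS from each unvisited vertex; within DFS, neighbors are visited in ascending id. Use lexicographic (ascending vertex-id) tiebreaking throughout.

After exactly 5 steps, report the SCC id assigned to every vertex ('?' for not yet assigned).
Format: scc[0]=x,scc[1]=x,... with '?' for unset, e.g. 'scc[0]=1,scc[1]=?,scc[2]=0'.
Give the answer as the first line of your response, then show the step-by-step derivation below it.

scc[0]=1,scc[1]=2,scc[2]=3,scc[3]=?,scc[4]=0,scc[5]=?

step 1: low=(low[0]=0,low[1]=?,low[2]=?,low[3]=?,low[4]=1,low[5]=?); scc=(scc[0]=?,scc[1]=?,scc[2]=?,scc[3]=?,scc[4]=0,scc[5]=?)
step 2: low=(low[0]=0,low[1]=?,low[2]=?,low[3]=?,low[4]=1,low[5]=?); scc=(scc[0]=1,scc[1]=?,scc[2]=?,scc[3]=?,scc[4]=0,scc[5]=?)
step 3: low=(low[0]=0,low[1]=2,low[2]=?,low[3]=?,low[4]=1,low[5]=?); scc=(scc[0]=1,scc[1]=2,scc[2]=?,scc[3]=?,scc[4]=0,scc[5]=?)
step 4: low=(low[0]=0,low[1]=2,low[2]=3,low[3]=?,low[4]=1,low[5]=?); scc=(scc[0]=1,scc[1]=2,scc[2]=3,scc[3]=?,scc[4]=0,scc[5]=?)
step 5: low=(low[0]=0,low[1]=2,low[2]=3,low[3]=4,low[4]=1,low[5]=4); scc=(scc[0]=1,scc[1]=2,scc[2]=3,scc[3]=?,scc[4]=0,scc[5]=?)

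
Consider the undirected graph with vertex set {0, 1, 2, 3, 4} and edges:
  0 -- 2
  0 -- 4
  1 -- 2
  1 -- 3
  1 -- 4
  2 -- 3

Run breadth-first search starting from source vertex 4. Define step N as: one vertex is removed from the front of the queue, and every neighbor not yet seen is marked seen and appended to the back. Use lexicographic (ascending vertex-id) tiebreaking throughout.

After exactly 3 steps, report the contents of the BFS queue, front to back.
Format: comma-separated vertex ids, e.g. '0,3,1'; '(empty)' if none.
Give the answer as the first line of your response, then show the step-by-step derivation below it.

2,3

step 1: dequeue 4; queue=[0,1]; order=4
step 2: dequeue 0; queue=[1,2]; order=4,0
step 3: dequeue 1; queue=[2,3]; order=4,0,1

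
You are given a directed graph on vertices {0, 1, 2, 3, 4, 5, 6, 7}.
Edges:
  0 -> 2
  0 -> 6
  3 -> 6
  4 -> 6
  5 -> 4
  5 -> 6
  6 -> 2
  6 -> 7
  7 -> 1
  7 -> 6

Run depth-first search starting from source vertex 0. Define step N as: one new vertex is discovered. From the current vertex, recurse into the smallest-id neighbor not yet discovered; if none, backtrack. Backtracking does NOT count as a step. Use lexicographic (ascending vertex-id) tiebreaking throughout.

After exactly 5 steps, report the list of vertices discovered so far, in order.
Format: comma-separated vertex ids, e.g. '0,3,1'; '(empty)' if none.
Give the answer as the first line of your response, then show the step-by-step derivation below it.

0,2,6,7,1

step 1: discover 0; path=0; order=0
step 2: discover 2; path=0>2; order=0,2
step 3: discover 6; path=0>6; order=0,2,6
step 4: discover 7; path=0>6>7; order=0,2,6,7
step 5: discover 1; path=0>6>7>1; order=0,2,6,7,1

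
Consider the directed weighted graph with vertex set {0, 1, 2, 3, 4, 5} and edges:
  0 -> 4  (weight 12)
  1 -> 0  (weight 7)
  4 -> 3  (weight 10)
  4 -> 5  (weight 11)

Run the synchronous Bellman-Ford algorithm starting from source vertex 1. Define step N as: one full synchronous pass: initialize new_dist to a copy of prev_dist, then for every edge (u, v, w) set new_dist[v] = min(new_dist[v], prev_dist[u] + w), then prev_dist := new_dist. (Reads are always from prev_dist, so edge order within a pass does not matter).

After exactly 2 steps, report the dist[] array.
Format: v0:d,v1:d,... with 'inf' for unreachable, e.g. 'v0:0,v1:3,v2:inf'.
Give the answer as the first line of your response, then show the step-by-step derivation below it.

v0:7,v1:0,v2:inf,v3:inf,v4:19,v5:inf

step 1: dist = v0:7,v1:0,v2:inf,v3:inf,v4:inf,v5:inf
step 2: dist = v0:7,v1:0,v2:inf,v3:inf,v4:19,v5:inf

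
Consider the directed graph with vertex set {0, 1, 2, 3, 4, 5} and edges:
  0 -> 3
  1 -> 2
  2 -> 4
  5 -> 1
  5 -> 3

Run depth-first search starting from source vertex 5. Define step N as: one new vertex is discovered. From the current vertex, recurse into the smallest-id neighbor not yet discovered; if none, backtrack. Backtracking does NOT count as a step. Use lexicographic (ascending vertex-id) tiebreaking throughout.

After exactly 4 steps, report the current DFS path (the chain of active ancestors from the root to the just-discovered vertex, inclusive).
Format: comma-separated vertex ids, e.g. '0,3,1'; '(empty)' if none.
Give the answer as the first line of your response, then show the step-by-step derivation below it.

5,1,2,4

step 1: discover 5; path=5; order=5
step 2: discover 1; path=5>1; order=5,1
step 3: discover 2; path=5>1>2; order=5,1,2
step 4: discover 4; path=5>1>2>4; order=5,1,2,4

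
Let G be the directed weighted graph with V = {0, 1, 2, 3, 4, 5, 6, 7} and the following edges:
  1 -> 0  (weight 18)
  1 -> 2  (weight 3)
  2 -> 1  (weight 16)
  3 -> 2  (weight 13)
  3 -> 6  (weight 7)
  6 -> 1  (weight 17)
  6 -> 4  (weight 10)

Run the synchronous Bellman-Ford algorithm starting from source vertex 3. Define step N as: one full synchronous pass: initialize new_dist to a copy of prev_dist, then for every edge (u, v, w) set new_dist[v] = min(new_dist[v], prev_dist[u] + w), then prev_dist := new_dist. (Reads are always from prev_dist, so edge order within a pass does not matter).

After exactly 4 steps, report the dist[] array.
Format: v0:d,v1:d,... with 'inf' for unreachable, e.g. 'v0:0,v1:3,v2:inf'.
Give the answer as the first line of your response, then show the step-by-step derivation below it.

v0:42,v1:24,v2:13,v3:0,v4:17,v5:inf,v6:7,v7:inf

step 1: dist = v0:inf,v1:inf,v2:13,v3:0,v4:inf,v5:inf,v6:7,v7:inf
step 2: dist = v0:inf,v1:24,v2:13,v3:0,v4:17,v5:inf,v6:7,v7:inf
step 3: dist = v0:42,v1:24,v2:13,v3:0,v4:17,v5:inf,v6:7,v7:inf
step 4: dist = v0:42,v1:24,v2:13,v3:0,v4:17,v5:inf,v6:7,v7:inf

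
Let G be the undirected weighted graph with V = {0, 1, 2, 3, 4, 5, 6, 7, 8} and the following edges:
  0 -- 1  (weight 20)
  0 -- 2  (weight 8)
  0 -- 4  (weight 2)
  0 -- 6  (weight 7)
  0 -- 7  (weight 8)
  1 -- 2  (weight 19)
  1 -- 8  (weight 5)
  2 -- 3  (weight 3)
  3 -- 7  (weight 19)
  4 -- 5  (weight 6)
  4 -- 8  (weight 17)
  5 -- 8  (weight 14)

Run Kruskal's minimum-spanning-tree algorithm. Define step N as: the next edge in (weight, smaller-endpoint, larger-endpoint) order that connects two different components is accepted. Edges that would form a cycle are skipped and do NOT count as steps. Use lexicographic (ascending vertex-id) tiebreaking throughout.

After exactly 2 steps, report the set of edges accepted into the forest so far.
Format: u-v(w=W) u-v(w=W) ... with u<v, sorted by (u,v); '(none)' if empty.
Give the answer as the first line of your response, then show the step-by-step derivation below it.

0-4(w=2) 2-3(w=3)

step 1: add edge 0-4 (w=2); MST = {0-4(w=2)}
step 2: add edge 2-3 (w=3); MST = {0-4(w=2) 2-3(w=3)}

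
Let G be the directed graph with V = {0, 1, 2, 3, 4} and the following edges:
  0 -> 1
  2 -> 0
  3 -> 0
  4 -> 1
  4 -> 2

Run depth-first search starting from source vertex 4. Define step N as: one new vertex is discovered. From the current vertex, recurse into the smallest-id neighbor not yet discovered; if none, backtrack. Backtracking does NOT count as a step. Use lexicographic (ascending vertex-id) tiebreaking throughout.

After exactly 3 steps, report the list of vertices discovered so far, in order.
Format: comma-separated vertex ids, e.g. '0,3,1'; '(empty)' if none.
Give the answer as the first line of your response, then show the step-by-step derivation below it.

4,1,2

step 1: discover 4; path=4; order=4
step 2: discover 1; path=4>1; order=4,1
step 3: discover 2; path=4>2; order=4,1,2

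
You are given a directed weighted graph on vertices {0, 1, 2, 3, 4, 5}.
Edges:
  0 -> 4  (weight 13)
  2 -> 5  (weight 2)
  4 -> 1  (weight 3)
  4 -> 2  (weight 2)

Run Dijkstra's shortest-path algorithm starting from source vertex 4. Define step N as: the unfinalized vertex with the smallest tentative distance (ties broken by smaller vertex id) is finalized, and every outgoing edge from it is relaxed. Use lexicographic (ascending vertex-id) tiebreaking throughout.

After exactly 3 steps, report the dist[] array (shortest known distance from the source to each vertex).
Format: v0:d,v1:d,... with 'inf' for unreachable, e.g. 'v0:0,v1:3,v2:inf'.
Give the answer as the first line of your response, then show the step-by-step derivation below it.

v0:inf,v1:3,v2:2,v3:inf,v4:0,v5:4

step 1: dist = v0:inf,v1:3,v2:2,v3:inf,v4:0,v5:inf
step 2: dist = v0:inf,v1:3,v2:2,v3:inf,v4:0,v5:4
step 3: dist = v0:inf,v1:3,v2:2,v3:inf,v4:0,v5:4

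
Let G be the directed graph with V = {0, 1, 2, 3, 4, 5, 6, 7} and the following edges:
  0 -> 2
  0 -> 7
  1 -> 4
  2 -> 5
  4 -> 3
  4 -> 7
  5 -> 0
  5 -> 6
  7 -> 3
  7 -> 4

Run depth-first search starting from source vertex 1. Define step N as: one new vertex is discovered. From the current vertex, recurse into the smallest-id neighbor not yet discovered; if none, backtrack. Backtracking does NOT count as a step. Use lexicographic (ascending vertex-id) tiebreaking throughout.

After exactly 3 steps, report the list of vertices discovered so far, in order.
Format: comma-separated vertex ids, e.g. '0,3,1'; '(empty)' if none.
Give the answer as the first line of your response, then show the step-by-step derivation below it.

1,4,3

step 1: discover 1; path=1; order=1
step 2: discover 4; path=1>4; order=1,4
step 3: discover 3; path=1>4>3; order=1,4,3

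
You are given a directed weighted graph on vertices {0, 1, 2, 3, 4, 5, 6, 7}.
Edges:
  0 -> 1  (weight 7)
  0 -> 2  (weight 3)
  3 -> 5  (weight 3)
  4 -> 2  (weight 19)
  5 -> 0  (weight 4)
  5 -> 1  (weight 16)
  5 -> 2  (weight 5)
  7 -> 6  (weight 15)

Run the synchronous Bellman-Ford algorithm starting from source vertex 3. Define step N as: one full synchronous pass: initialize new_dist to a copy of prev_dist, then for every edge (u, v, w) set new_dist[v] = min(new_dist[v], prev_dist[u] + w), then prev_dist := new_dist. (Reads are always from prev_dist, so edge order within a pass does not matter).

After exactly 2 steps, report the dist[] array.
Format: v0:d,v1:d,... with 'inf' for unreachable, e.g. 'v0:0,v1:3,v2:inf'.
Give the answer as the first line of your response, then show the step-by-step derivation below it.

v0:7,v1:19,v2:8,v3:0,v4:inf,v5:3,v6:inf,v7:inf

step 1: dist = v0:inf,v1:inf,v2:inf,v3:0,v4:inf,v5:3,v6:inf,v7:inf
step 2: dist = v0:7,v1:19,v2:8,v3:0,v4:inf,v5:3,v6:inf,v7:inf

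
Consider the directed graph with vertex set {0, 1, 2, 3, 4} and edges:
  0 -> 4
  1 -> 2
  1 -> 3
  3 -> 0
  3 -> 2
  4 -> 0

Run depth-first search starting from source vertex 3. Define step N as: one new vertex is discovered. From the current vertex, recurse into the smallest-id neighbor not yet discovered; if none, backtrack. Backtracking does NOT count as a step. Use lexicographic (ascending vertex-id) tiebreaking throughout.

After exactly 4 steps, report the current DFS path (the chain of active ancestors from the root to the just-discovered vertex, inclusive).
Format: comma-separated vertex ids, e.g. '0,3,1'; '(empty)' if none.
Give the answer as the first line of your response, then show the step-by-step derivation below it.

3,2

step 1: discover 3; path=3; order=3
step 2: discover 0; path=3>0; order=3,0
step 3: discover 4; path=3>0>4; order=3,0,4
step 4: discover 2; path=3>2; order=3,0,4,2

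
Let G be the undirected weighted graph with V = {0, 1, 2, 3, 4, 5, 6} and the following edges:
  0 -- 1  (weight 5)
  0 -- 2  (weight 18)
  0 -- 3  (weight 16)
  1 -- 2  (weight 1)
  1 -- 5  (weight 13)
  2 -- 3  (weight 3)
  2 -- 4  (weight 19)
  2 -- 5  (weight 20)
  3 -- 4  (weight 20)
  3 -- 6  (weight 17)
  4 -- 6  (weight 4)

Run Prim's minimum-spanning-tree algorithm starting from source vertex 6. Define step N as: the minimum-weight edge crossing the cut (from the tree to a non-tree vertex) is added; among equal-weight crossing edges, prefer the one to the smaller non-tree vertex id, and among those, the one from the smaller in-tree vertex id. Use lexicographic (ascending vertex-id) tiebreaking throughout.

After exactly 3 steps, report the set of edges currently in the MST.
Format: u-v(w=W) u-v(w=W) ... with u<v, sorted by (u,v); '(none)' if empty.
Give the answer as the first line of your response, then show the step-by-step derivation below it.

2-3(w=3) 3-6(w=17) 4-6(w=4)

step 1: add edge 4-6 (w=4); MST = {4-6(w=4)}
step 2: add edge 3-6 (w=17); MST = {3-6(w=17) 4-6(w=4)}
step 3: add edge 2-3 (w=3); MST = {2-3(w=3) 3-6(w=17) 4-6(w=4)}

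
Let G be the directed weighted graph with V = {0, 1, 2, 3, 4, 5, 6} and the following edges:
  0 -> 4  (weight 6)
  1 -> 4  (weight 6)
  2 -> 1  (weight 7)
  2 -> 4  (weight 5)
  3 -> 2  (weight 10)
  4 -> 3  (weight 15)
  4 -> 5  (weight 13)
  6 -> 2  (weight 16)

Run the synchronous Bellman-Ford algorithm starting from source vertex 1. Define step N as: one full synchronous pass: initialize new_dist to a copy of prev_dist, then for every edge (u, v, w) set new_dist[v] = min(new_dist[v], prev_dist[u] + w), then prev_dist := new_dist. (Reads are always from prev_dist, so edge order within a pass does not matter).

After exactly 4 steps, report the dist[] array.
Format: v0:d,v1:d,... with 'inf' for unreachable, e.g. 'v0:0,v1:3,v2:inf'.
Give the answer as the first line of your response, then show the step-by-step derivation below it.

v0:inf,v1:0,v2:31,v3:21,v4:6,v5:19,v6:inf

step 1: dist = v0:inf,v1:0,v2:inf,v3:inf,v4:6,v5:inf,v6:inf
step 2: dist = v0:inf,v1:0,v2:inf,v3:21,v4:6,v5:19,v6:inf
step 3: dist = v0:inf,v1:0,v2:31,v3:21,v4:6,v5:19,v6:inf
step 4: dist = v0:inf,v1:0,v2:31,v3:21,v4:6,v5:19,v6:inf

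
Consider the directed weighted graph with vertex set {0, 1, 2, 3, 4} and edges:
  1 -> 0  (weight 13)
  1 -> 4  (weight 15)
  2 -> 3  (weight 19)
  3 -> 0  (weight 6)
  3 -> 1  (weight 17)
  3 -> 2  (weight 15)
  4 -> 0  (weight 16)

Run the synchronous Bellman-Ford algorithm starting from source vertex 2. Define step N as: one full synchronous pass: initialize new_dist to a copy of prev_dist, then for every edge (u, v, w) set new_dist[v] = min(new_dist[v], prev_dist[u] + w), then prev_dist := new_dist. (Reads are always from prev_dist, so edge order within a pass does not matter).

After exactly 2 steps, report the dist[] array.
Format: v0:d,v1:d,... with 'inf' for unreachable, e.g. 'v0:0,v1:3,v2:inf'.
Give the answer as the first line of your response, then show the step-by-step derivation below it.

v0:25,v1:36,v2:0,v3:19,v4:inf

step 1: dist = v0:inf,v1:inf,v2:0,v3:19,v4:inf
step 2: dist = v0:25,v1:36,v2:0,v3:19,v4:inf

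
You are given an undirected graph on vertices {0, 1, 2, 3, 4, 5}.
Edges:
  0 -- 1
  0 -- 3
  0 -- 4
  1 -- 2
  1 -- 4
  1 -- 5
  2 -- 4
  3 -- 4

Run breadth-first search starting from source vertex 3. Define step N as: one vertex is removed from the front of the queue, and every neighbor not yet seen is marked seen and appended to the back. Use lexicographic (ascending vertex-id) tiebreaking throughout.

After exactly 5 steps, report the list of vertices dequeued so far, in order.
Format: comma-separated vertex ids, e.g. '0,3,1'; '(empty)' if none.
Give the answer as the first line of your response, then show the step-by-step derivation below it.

3,0,4,1,2

step 1: dequeue 3; queue=[0,4]; order=3
step 2: dequeue 0; queue=[4,1]; order=3,0
step 3: dequeue 4; queue=[1,2]; order=3,0,4
step 4: dequeue 1; queue=[2,5]; order=3,0,4,1
step 5: dequeue 2; queue=[5]; order=3,0,4,1,2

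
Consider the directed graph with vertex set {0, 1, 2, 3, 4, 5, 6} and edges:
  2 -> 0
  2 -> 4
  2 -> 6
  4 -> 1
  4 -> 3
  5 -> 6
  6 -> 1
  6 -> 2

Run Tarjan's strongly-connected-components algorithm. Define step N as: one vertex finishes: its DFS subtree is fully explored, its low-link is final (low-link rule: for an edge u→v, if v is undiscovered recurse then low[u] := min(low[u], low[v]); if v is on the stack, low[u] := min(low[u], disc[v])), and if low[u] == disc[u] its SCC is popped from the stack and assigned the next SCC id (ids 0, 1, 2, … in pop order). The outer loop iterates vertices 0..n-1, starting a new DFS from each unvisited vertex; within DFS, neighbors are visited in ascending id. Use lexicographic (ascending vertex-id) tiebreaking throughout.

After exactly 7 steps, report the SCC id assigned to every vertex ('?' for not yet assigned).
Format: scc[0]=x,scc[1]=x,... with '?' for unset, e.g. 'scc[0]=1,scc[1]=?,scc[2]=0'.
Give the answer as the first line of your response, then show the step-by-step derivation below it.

scc[0]=0,scc[1]=1,scc[2]=4,scc[3]=2,scc[4]=3,scc[5]=5,scc[6]=4

step 1: low=(low[0]=0,low[1]=?,low[2]=?,low[3]=?,low[4]=?,low[5]=?,low[6]=?); scc=(scc[0]=0,scc[1]=?,scc[2]=?,scc[3]=?,scc[4]=?,scc[5]=?,scc[6]=?)
step 2: low=(low[0]=0,low[1]=1,low[2]=?,low[3]=?,low[4]=?,low[5]=?,low[6]=?); scc=(scc[0]=0,scc[1]=1,scc[2]=?,scc[3]=?,scc[4]=?,scc[5]=?,scc[6]=?)
step 3: low=(low[0]=0,low[1]=1,low[2]=2,low[3]=4,low[4]=3,low[5]=?,low[6]=?); scc=(scc[0]=0,scc[1]=1,scc[2]=?,scc[3]=2,scc[4]=?,scc[5]=?,scc[6]=?)
step 4: low=(low[0]=0,low[1]=1,low[2]=2,low[3]=4,low[4]=3,low[5]=?,low[6]=?); scc=(scc[0]=0,scc[1]=1,scc[2]=?,scc[3]=2,scc[4]=3,scc[5]=?,scc[6]=?)
step 5: low=(low[0]=0,low[1]=1,low[2]=2,low[3]=4,low[4]=3,low[5]=?,low[6]=2); scc=(scc[0]=0,scc[1]=1,scc[2]=?,scc[3]=2,scc[4]=3,scc[5]=?,scc[6]=?)
step 6: low=(low[0]=0,low[1]=1,low[2]=2,low[3]=4,low[4]=3,low[5]=?,low[6]=2); scc=(scc[0]=0,scc[1]=1,scc[2]=4,scc[3]=2,scc[4]=3,scc[5]=?,scc[6]=4)
step 7: low=(low[0]=0,low[1]=1,low[2]=2,low[3]=4,low[4]=3,low[5]=6,low[6]=2); scc=(scc[0]=0,scc[1]=1,scc[2]=4,scc[3]=2,scc[4]=3,scc[5]=5,scc[6]=4)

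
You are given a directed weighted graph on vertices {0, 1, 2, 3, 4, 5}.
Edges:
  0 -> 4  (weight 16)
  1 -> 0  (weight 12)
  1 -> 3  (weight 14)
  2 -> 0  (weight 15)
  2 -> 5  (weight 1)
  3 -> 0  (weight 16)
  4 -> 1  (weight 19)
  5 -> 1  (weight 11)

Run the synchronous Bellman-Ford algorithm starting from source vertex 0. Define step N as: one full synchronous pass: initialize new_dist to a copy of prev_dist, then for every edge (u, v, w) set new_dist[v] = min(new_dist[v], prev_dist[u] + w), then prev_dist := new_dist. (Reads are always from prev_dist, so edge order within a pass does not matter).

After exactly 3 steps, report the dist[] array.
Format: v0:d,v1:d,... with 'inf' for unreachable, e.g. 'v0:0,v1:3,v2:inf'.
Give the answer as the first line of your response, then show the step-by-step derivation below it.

v0:0,v1:35,v2:inf,v3:49,v4:16,v5:inf

step 1: dist = v0:0,v1:inf,v2:inf,v3:inf,v4:16,v5:inf
step 2: dist = v0:0,v1:35,v2:inf,v3:inf,v4:16,v5:inf
step 3: dist = v0:0,v1:35,v2:inf,v3:49,v4:16,v5:inf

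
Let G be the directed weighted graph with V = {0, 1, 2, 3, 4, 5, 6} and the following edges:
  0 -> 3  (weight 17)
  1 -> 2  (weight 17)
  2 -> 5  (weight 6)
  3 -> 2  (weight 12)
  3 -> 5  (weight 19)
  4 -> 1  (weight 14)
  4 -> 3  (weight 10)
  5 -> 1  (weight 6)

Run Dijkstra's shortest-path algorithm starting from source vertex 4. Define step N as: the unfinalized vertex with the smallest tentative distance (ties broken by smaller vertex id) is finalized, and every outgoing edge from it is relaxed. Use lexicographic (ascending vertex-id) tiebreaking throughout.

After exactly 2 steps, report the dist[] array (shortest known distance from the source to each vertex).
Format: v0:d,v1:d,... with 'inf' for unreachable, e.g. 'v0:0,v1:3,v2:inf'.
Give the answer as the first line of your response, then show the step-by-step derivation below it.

v0:inf,v1:14,v2:22,v3:10,v4:0,v5:29,v6:inf

step 1: dist = v0:inf,v1:14,v2:inf,v3:10,v4:0,v5:inf,v6:inf
step 2: dist = v0:inf,v1:14,v2:22,v3:10,v4:0,v5:29,v6:inf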